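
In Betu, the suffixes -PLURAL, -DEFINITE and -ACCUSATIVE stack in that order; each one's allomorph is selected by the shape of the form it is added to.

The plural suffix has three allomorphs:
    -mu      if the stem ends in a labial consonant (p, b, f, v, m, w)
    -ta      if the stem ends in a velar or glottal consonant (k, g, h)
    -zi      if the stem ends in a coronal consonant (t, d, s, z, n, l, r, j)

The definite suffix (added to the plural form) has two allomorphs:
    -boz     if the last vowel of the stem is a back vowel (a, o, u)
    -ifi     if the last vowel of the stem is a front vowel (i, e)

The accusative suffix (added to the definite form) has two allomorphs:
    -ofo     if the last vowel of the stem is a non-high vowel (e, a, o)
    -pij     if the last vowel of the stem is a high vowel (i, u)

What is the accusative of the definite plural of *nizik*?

niziktabozofo

*nizik*: final consonant = /k/, velar/glottal → -ta → *nizikta*.
The last vowel of the plural form *nizikta* is /a/, which is a back vowel, so the definite suffix is -boz, giving *niziktaboz*.
The definite form *niziktaboz* — last vowel /o/ (a non-high vowel) → -ofo → *niziktabozofo*.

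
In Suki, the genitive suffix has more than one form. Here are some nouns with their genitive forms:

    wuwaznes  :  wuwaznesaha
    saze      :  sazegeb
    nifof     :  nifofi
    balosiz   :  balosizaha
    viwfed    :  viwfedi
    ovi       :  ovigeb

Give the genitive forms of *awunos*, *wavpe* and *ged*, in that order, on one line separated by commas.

awunosaha, wavpegeb, gedi

The alternation tracks the final sound of the stem — -aha when the stem ends in a sibilant (*wuwaznes*, *balosiz*); -i when the stem ends in a non-sibilant consonant (*nifof*, *viwfed*); -geb when the stem ends in a vowel (*saze*, *ovi*).
*awunos* — final sound /s/ (a sibilant) → -aha → *awunosaha*.
The final sound of *wavpe* is /e/, which is a vowel, so the suffix is -geb, giving *wavpegeb*.
Since the final sound of *ged* is /d/ (a non-sibilant consonant), it takes -i, giving *gedi*.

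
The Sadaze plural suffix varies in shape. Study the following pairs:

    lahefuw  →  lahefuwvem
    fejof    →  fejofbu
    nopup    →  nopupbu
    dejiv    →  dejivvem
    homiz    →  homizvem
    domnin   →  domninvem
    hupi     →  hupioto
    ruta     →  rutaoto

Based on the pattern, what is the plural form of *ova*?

ovaoto

The pattern is voicing of the final sound: -bu when the stem ends in a voiceless consonant (*fejof*, *nopup*); -vem when the stem ends in a voiced consonant (*lahefuw*, *dejiv*, *homiz*, *domnin*); -oto when the stem ends in a vowel (*hupi*, *ruta*).
Since the final sound of *ova* is /a/ (a vowel), it takes -oto, giving *ovaoto*.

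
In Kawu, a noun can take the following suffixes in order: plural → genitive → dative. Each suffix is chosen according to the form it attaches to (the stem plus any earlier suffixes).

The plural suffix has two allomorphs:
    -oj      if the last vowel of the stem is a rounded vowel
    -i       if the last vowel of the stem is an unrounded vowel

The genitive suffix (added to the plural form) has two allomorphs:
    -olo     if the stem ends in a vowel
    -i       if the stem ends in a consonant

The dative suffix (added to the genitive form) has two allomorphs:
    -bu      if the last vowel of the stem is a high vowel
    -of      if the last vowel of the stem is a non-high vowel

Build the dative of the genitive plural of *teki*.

tekiioloof

*teki* — last vowel /i/ (an unrounded vowel) → -i → *tekii*.
The final sound of the plural form *tekii* is /i/, which is a vowel, so the genitive suffix is -olo, giving *tekiiolo*.
The genitive form *tekiiolo*: last vowel = /o/, a non-high vowel → -of → *tekiioloof*.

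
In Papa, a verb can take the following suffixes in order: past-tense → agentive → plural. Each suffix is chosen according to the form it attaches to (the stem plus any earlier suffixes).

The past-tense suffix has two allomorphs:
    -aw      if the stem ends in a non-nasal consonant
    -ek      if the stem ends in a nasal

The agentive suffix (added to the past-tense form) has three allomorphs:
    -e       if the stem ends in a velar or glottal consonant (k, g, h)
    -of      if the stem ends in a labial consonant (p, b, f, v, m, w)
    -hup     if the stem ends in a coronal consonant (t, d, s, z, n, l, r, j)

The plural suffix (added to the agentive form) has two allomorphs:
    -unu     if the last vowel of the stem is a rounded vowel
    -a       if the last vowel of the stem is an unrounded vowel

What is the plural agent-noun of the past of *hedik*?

The final consonant of *hedik* is /k/, which is non-nasal, so the past-tense suffix is -aw, giving *hedikaw*.
The past-tense form *hedikaw* — final consonant /w/ (labial) → -of → *hedikawof*.
The agentive form *hedikawof* — last vowel /o/ (a rounded vowel) → -unu → *hedikawofunu*.

hedikawofunu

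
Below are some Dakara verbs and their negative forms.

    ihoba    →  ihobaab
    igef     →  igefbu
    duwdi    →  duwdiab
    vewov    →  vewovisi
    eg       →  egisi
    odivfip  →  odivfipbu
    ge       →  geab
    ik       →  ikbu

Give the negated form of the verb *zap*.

zapbu

Looking at the final sound of each stem: -bu when the stem ends in a voiceless consonant (*igef*, *odivfip*, *ik*); -isi when the stem ends in a voiced consonant (*vewov*, *eg*); -ab when the stem ends in a vowel (*ihoba*, *duwdi*, *ge*).
*zap* — final sound /p/ (a voiceless consonant) → -bu → *zapbu*.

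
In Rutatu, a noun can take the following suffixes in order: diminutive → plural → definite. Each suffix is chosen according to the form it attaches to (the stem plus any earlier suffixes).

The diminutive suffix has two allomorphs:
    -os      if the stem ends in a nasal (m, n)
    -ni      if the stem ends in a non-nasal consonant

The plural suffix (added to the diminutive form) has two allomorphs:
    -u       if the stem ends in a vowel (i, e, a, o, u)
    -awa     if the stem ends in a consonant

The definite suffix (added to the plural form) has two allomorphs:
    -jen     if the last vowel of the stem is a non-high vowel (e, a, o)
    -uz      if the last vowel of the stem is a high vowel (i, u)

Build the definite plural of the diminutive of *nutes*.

nutesniuuz

The final consonant of *nutes* is /s/, which is non-nasal, so the diminutive suffix is -ni, giving *nutesni*.
The diminutive form *nutesni* — final sound /i/ (a vowel) → -u → *nutesniu*.
The last vowel of the plural form *nutesniu* is /u/, which is a high vowel, so the definite suffix is -uz, giving *nutesniuuz*.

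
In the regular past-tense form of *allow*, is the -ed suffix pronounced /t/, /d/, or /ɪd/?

The stem *allow* ends in a voiced sound other than /d/.
The -ed suffix is realized as /ɪd/ after /t, d/; as /t/ after other voiceless consonants; and as /d/ after other voiced sounds.
So -ed on *allow* is pronounced /d/.

/d/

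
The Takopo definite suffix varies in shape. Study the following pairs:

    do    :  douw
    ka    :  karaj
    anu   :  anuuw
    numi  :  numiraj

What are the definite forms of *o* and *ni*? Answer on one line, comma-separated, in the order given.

ouw, niraj

The pattern is rounding harmony: -uw when the last vowel of the stem is a rounded vowel (*do*, *anu*); -raj when the last vowel of the stem is an unrounded vowel (*ka*, *numi*).
Since the last vowel of *o* is /o/ (a rounded vowel), it takes -uw, giving *ouw*.
*ni* — last vowel /i/ (an unrounded vowel) → -raj → *niraj*.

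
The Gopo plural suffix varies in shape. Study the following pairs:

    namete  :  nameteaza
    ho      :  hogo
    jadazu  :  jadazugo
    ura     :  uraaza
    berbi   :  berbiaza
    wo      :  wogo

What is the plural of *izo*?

izogo

The alternation tracks the last vowel of the stem — -go when the last vowel of the stem is a rounded vowel (*ho*, *jadazu*, *wo*); -aza when the last vowel of the stem is an unrounded vowel (*namete*, *ura*, *berbi*).
*izo*: last vowel = /o/, a rounded vowel → -go → *izogo*.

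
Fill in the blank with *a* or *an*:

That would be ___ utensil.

The indefinite article is chosen by the initial *sound* of the following word, not its spelling.
*utensil* begins with the sound /juː/ (u pronounced /juː/) — a consonant sound.
So the article is *a*: That would be a utensil.

a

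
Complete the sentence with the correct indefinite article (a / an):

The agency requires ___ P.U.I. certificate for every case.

a

The indefinite article is chosen by the initial *sound* of the following word, not its spelling.
The initialism *P.U.I.* is read letter by letter; the first letter, P, is pronounced /piː/, which begins with a consonant sound.
So the article is *a*: The agency requires a P.U.I. certificate for every case.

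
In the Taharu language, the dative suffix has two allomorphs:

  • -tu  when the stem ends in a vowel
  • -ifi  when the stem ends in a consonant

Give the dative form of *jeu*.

jeutu

Since the final sound of *jeu* is /u/ (a vowel), it takes -tu, giving *jeutu*.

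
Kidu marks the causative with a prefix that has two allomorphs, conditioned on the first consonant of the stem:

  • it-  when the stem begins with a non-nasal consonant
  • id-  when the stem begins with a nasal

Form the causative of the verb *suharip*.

*suharip* — first consonant /s/ (non-nasal) → it- → *itsuharip*.

itsuharip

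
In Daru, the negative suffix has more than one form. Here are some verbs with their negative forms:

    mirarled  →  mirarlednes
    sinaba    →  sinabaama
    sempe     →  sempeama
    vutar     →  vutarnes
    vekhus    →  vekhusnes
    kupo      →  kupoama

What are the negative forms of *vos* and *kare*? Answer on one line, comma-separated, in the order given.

The alternation tracks the final sound of the stem — -nes when the stem ends in a consonant (*mirarled*, *vutar*, *vekhus*); -ama when the stem ends in a vowel (*sinaba*, *sempe*, *kupo*).
*vos* — final sound /s/ (a consonant) → -nes → *vosnes*.
*kare* — final sound /e/ (a vowel) → -ama → *kareama*.

vosnes, kareama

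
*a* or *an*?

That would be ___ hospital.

a

The indefinite article is chosen by the initial *sound* of the following word, not its spelling.
*hospital* begins with the sound /h/ (h is pronounced) — a consonant sound.
So the article is *a*: That would be a hospital.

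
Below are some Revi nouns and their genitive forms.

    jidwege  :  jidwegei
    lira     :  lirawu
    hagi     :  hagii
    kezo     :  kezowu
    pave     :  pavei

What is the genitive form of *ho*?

The pattern is front/back vowel harmony: -i when the last vowel of the stem is a front vowel (*jidwege*, *hagi*, *pave*); -wu when the last vowel of the stem is a back vowel (*lira*, *kezo*).
The last vowel of *ho* is /o/, which is a back vowel, so the suffix is -wu, giving *howu*.

howu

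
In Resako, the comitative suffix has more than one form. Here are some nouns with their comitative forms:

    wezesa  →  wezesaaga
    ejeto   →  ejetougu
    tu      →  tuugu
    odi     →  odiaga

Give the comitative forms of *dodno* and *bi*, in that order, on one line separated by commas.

The pattern is rounding harmony: -ugu when the last vowel of the stem is a rounded vowel (*ejeto*, *tu*); -aga when the last vowel of the stem is an unrounded vowel (*wezesa*, *odi*).
The last vowel of *dodno* is /o/, which is a rounded vowel, so the suffix is -ugu, giving *dodnougu*.
*bi* — last vowel /i/ (an unrounded vowel) → -aga → *biaga*.

dodnougu, biaga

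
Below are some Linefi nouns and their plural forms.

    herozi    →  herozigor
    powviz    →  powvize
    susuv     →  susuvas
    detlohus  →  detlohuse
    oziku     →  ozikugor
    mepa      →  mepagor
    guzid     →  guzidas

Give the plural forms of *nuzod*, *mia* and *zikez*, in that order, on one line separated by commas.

nuzodas, miagor, zikeze

Looking at the final sound of each stem: -e when the stem ends in a sibilant (*powviz*, *detlohus*); -as when the stem ends in a non-sibilant consonant (*susuv*, *guzid*); -gor when the stem ends in a vowel (*herozi*, *oziku*, *mepa*).
*nuzod* — final sound /d/ (a non-sibilant consonant) → -as → *nuzodas*.
The final sound of *mia* is /a/, which is a vowel, so the suffix is -gor, giving *miagor*.
Since the final sound of *zikez* is /z/ (a sibilant), it takes -e, giving *zikeze*.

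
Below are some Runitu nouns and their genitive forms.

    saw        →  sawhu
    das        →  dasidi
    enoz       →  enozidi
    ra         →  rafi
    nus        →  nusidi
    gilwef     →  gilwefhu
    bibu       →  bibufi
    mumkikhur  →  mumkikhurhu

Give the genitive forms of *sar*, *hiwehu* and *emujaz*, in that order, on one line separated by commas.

The alternation tracks the final sound of the stem — -idi when the stem ends in a sibilant (*das*, *enoz*, *nus*); -hu when the stem ends in a non-sibilant consonant (*saw*, *gilwef*, *mumkikhur*); -fi when the stem ends in a vowel (*ra*, *bibu*).
*sar* — final sound /r/ (a non-sibilant consonant) → -hu → *sarhu*.
*hiwehu* — final sound /u/ (a vowel) → -fi → *hiwehufi*.
*emujaz* — final sound /z/ (a sibilant) → -idi → *emujazidi*.

sarhu, hiwehufi, emujazidi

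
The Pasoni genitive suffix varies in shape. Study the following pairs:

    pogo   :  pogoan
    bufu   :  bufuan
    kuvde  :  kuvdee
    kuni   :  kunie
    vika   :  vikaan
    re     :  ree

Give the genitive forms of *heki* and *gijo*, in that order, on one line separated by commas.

hekie, gijoan

The alternation tracks the last vowel of the stem — -e when the last vowel of the stem is a front vowel (*kuvde*, *kuni*, *re*); -an when the last vowel of the stem is a back vowel (*pogo*, *bufu*, *vika*).
Since the last vowel of *heki* is /i/ (a front vowel), it takes -e, giving *hekie*.
Since the last vowel of *gijo* is /o/ (a back vowel), it takes -an, giving *gijoan*.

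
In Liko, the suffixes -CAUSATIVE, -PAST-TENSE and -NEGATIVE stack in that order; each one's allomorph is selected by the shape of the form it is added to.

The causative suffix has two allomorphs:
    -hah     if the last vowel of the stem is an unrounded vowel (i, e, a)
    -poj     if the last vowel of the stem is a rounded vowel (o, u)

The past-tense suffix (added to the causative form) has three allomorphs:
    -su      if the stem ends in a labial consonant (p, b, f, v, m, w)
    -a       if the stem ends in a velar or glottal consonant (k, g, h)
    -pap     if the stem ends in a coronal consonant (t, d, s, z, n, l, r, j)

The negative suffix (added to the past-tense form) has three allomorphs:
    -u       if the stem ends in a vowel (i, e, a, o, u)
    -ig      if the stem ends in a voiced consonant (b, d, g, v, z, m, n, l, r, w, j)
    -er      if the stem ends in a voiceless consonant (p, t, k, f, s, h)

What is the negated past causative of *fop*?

foppojpaper

Since the last vowel of *fop* is /o/ (a rounded vowel), it takes -poj, giving *foppoj*.
The final consonant of the causative form *foppoj* is /j/, which is coronal, so the past-tense suffix is -pap, giving *foppojpap*.
The final sound of the past-tense form *foppojpap* is /p/, which is a voiceless consonant, so the negative suffix is -er, giving *foppojpaper*.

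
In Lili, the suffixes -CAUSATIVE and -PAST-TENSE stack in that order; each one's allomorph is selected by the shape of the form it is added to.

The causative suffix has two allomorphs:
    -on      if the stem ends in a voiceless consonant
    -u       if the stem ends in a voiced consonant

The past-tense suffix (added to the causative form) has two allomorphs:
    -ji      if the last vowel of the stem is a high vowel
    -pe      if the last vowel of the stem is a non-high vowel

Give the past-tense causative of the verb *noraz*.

Since the final consonant of *noraz* is /z/ (voiced), it takes -u, giving *norazu*.
The causative form *norazu*: last vowel = /u/, a high vowel → -ji → *norazuji*.

norazuji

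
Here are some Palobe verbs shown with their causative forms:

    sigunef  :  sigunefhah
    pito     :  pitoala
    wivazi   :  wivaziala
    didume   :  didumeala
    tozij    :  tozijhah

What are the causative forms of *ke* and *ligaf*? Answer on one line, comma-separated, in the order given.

Looking at the final sound of each stem: -hah when the stem ends in a consonant (*sigunef*, *tozij*); -ala when the stem ends in a vowel (*pito*, *wivazi*, *didume*).
Since the final sound of *ke* is /e/ (a vowel), it takes -ala, giving *keala*.
The final sound of *ligaf* is /f/, which is a consonant, so the suffix is -hah, giving *ligafhah*.

keala, ligafhah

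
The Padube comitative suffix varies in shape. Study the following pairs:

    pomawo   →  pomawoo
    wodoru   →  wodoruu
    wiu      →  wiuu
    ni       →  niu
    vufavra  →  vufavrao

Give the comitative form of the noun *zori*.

Looking at the last vowel of each stem: -u when the last vowel of the stem is a high vowel (*wodoru*, *wiu*, *ni*); -o when the last vowel of the stem is a non-high vowel (*pomawo*, *vufavra*).
Since the last vowel of *zori* is /i/ (a high vowel), it takes -u, giving *zoriu*.

zoriu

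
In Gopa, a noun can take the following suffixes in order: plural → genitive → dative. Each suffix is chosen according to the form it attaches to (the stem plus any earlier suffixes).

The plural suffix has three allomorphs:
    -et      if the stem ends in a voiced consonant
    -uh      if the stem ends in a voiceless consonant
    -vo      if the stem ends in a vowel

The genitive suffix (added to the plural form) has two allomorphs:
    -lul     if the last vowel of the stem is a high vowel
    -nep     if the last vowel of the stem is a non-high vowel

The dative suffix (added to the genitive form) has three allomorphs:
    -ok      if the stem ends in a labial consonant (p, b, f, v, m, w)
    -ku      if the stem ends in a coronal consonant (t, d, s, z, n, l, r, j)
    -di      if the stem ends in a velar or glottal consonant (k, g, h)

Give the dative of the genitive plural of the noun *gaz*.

The final sound of *gaz* is /z/, which is a voiced consonant, so the plural suffix is -et, giving *gazet*.
The plural form *gazet* — last vowel /e/ (a non-high vowel) → -nep → *gazetnep*.
Since the final consonant of the genitive form *gazetnep* is /p/ (labial), it takes -ok, giving *gazetnepok*.

gazetnepok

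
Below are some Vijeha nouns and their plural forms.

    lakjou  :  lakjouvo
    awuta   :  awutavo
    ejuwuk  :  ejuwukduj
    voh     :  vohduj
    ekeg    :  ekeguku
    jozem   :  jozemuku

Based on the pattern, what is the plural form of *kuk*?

The pattern is voicing of the final sound: -duj when the stem ends in a voiceless consonant (*ejuwuk*, *voh*); -uku when the stem ends in a voiced consonant (*ekeg*, *jozem*); -vo when the stem ends in a vowel (*lakjou*, *awuta*).
The final sound of *kuk* is /k/, which is a voiceless consonant, so the suffix is -duj, giving *kukduj*.

kukduj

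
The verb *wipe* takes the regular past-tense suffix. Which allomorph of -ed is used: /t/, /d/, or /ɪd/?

/t/

The stem *wipe* ends in a voiceless consonant other than /t/.
The -ed suffix is realized as /ɪd/ after /t, d/; as /t/ after other voiceless consonants; and as /d/ after other voiced sounds.
So -ed on *wipe* is pronounced /t/.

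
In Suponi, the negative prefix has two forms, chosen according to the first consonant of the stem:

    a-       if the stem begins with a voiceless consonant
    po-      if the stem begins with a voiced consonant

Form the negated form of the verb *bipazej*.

pobipazej

The first consonant of *bipazej* is /b/, which is voiced, so the prefix is po-, giving *pobipazej*.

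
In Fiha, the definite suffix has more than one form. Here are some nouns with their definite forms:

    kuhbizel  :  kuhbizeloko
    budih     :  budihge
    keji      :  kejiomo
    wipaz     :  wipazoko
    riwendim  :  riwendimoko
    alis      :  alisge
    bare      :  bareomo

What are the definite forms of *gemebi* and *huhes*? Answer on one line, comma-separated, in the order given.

gemebiomo, huhesge

Looking at the final sound of each stem: -ge when the stem ends in a voiceless consonant (*budih*, *alis*); -oko when the stem ends in a voiced consonant (*kuhbizel*, *wipaz*, *riwendim*); -omo when the stem ends in a vowel (*keji*, *bare*).
*gemebi* — final sound /i/ (a vowel) → -omo → *gemebiomo*.
*huhes* — final sound /s/ (a voiceless consonant) → -ge → *huhesge*.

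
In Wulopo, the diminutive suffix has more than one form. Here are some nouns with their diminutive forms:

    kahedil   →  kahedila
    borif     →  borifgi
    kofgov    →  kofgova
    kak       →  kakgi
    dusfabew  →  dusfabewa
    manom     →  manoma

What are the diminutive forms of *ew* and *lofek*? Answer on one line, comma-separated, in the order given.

The suffix is conditioned by the final consonant: -gi when the stem ends in a voiceless consonant (*borif*, *kak*); -a when the stem ends in a voiced consonant (*kahedil*, *kofgov*, *dusfabew*, *manom*).
*ew*: final consonant = /w/, voiced → -a → *ewa*.
*lofek* — final consonant /k/ (voiceless) → -gi → *lofekgi*.

ewa, lofekgi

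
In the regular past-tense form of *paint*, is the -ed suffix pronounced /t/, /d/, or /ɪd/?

The stem *paint* ends in /t/ or /d/.
The -ed suffix is realized as /ɪd/ after /t, d/; as /t/ after other voiceless consonants; and as /d/ after other voiced sounds.
So -ed on *paint* is pronounced /ɪd/.

/ɪd/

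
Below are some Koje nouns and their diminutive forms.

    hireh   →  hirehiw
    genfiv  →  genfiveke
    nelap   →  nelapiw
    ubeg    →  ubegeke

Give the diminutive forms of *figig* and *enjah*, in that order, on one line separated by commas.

figigeke, enjahiw

Looking at the final consonant of each stem: -iw when the stem ends in a voiceless consonant (*hireh*, *nelap*); -eke when the stem ends in a voiced consonant (*genfiv*, *ubeg*).
*figig*: final consonant = /g/, voiced → -eke → *figigeke*.
Since the final consonant of *enjah* is /h/ (voiceless), it takes -iw, giving *enjahiw*.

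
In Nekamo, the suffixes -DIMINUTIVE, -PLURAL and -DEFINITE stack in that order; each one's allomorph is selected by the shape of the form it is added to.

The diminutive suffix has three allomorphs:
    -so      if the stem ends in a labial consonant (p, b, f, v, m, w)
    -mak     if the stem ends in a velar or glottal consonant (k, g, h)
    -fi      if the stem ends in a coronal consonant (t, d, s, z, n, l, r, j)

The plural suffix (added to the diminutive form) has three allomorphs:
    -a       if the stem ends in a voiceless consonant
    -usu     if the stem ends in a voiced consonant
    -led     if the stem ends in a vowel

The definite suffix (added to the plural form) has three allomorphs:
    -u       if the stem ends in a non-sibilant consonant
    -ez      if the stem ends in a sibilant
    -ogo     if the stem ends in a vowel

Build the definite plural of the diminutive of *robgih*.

The final consonant of *robgih* is /h/, which is velar/glottal, so the diminutive suffix is -mak, giving *robgihmak*.
The diminutive form *robgihmak* — final sound /k/ (a voiceless consonant) → -a → *robgihmaka*.
The plural form *robgihmaka*: final sound = /a/, a vowel → -ogo → *robgihmakaogo*.

robgihmakaogo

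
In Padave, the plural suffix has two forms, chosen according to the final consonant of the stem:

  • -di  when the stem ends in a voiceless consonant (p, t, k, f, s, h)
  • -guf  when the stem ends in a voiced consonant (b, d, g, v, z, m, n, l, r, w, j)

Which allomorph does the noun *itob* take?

-guf

*itob*: final consonant = /b/, voiced → -guf.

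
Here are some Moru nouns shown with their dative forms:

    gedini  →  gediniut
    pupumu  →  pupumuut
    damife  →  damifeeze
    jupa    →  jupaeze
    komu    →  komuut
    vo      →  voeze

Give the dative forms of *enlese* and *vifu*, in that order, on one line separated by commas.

The alternation tracks the last vowel of the stem — -ut when the last vowel of the stem is a high vowel (*gedini*, *pupumu*, *komu*); -eze when the last vowel of the stem is a non-high vowel (*damife*, *jupa*, *vo*).
The last vowel of *enlese* is /e/, which is a non-high vowel, so the suffix is -eze, giving *enleseeze*.
*vifu* — last vowel /u/ (a high vowel) → -ut → *vifuut*.

enleseeze, vifuut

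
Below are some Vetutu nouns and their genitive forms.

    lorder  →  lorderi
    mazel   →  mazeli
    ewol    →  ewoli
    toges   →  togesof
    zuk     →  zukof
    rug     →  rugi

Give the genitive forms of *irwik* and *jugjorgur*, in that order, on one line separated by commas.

The suffix is conditioned by the final consonant: -of when the stem ends in a voiceless consonant (*toges*, *zuk*); -i when the stem ends in a voiced consonant (*lorder*, *mazel*, *ewol*, *rug*).
*irwik*: final consonant = /k/, voiceless → -of → *irwikof*.
*jugjorgur* — final consonant /r/ (voiced) → -i → *jugjorguri*.

irwikof, jugjorguri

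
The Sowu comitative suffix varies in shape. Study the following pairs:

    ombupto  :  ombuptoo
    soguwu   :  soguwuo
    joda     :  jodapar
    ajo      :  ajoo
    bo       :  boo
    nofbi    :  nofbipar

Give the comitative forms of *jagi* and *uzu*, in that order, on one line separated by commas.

jagipar, uzuo

The suffix is conditioned by the last vowel: -o when the last vowel of the stem is a rounded vowel (*ombupto*, *soguwu*, *ajo*, *bo*); -par when the last vowel of the stem is an unrounded vowel (*joda*, *nofbi*).
The last vowel of *jagi* is /i/, which is an unrounded vowel, so the suffix is -par, giving *jagipar*.
*uzu* — last vowel /u/ (a rounded vowel) → -o → *uzuo*.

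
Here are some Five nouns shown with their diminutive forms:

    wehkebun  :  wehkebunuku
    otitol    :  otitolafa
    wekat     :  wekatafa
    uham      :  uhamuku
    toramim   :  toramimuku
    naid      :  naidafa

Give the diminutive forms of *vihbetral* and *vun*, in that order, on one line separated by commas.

Looking at the final consonant of each stem: -uku when the stem ends in a nasal (*wehkebun*, *uham*, *toramim*); -afa when the stem ends in a non-nasal consonant (*otitol*, *wekat*, *naid*).
Since the final consonant of *vihbetral* is /l/ (non-nasal), it takes -afa, giving *vihbetralafa*.
Since the final consonant of *vun* is /n/ (a nasal), it takes -uku, giving *vunuku*.

vihbetralafa, vunuku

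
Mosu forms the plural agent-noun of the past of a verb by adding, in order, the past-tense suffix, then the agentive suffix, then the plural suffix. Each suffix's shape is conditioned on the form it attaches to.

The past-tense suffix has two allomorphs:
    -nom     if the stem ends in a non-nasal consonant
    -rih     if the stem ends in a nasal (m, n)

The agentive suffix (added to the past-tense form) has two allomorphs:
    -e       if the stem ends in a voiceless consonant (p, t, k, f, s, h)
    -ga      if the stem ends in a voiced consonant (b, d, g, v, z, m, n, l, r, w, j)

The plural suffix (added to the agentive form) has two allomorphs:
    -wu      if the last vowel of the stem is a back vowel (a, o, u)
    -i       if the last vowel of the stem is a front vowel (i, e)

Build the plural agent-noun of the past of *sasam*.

sasamrihei

*sasam*: final consonant = /m/, a nasal → -rih → *sasamrih*.
The past-tense form *sasamrih* — final consonant /h/ (voiceless) → -e → *sasamrihe*.
The agentive form *sasamrihe* — last vowel /e/ (a front vowel) → -i → *sasamrihei*.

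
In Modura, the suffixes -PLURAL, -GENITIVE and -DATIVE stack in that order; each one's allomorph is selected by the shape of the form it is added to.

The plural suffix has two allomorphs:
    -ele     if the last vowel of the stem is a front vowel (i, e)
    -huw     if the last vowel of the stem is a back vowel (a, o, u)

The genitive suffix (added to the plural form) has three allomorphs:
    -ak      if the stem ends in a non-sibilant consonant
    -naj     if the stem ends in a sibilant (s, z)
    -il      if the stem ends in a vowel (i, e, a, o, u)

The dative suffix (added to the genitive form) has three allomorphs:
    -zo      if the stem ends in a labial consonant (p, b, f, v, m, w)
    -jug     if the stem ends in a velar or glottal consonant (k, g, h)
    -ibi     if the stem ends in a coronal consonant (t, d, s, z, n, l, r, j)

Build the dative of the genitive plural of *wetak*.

wetakhuwakjug

*wetak*: last vowel = /a/, a back vowel → -huw → *wetakhuw*.
The plural form *wetakhuw*: final sound = /w/, a non-sibilant consonant → -ak → *wetakhuwak*.
The genitive form *wetakhuwak*: final consonant = /k/, velar/glottal → -jug → *wetakhuwakjug*.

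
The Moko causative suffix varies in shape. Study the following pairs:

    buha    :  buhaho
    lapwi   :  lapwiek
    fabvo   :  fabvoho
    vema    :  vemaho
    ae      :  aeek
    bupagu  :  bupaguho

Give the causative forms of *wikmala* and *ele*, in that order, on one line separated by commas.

The pattern is front/back vowel harmony: -ek when the last vowel of the stem is a front vowel (*lapwi*, *ae*); -ho when the last vowel of the stem is a back vowel (*buha*, *fabvo*, *vema*, *bupagu*).
*wikmala*: last vowel = /a/, a back vowel → -ho → *wikmalaho*.
Since the last vowel of *ele* is /e/ (a front vowel), it takes -ek, giving *eleek*.

wikmalaho, eleek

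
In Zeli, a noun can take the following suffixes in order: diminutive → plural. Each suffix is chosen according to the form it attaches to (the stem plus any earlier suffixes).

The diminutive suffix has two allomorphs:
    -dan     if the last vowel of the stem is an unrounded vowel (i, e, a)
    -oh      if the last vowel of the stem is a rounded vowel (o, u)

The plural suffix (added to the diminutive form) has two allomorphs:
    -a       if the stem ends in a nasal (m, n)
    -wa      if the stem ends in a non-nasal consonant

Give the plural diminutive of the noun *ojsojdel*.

ojsojdeldana

The last vowel of *ojsojdel* is /e/, which is an unrounded vowel, so the diminutive suffix is -dan, giving *ojsojdeldan*.
Since the final consonant of the diminutive form *ojsojdeldan* is /n/ (a nasal), it takes -a, giving *ojsojdeldana*.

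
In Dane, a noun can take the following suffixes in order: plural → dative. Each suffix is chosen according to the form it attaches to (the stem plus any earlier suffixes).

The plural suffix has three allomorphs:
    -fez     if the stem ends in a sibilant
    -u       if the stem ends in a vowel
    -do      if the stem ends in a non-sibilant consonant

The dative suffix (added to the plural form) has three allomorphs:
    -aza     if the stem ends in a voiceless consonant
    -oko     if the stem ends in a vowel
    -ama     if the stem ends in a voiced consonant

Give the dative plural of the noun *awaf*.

Since the final sound of *awaf* is /f/ (a non-sibilant consonant), it takes -do, giving *awafdo*.
The final sound of the plural form *awafdo* is /o/, which is a vowel, so the dative suffix is -oko, giving *awafdooko*.

awafdooko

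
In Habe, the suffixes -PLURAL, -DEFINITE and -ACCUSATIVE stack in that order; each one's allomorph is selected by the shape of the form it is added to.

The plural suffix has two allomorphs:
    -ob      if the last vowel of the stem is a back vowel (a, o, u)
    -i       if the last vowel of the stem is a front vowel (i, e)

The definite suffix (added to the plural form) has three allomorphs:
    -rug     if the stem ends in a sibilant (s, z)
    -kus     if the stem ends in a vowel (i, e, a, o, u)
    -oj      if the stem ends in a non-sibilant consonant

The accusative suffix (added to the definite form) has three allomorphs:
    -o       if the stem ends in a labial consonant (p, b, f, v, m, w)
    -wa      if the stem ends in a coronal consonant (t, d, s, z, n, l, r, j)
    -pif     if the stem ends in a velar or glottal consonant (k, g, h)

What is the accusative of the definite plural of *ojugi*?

*ojugi* — last vowel /i/ (a front vowel) → -i → *ojugii*.
The final sound of the plural form *ojugii* is /i/, which is a vowel, so the definite suffix is -kus, giving *ojugiikus*.
The definite form *ojugiikus* — final consonant /s/ (coronal) → -wa → *ojugiikuswa*.

ojugiikuswa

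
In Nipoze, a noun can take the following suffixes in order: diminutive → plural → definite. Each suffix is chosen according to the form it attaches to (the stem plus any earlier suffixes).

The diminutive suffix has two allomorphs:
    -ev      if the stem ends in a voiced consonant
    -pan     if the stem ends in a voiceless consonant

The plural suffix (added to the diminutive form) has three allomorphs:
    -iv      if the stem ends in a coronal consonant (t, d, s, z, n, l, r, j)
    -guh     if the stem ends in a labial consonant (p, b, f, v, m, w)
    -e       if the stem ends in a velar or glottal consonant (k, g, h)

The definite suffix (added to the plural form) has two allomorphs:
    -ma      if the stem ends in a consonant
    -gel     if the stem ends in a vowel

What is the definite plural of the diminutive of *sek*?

The final consonant of *sek* is /k/, which is voiceless, so the diminutive suffix is -pan, giving *sekpan*.
The diminutive form *sekpan* — final consonant /n/ (coronal) → -iv → *sekpaniv*.
The plural form *sekpaniv* — final sound /v/ (a consonant) → -ma → *sekpanivma*.

sekpanivma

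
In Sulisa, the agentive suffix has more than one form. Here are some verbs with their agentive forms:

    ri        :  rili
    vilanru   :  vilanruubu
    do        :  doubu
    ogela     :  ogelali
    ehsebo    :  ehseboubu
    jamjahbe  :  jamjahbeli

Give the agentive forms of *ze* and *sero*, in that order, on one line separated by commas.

Looking at the last vowel of each stem: -ubu when the last vowel of the stem is a rounded vowel (*vilanru*, *do*, *ehsebo*); -li when the last vowel of the stem is an unrounded vowel (*ri*, *ogela*, *jamjahbe*).
Since the last vowel of *ze* is /e/ (an unrounded vowel), it takes -li, giving *zeli*.
*sero* — last vowel /o/ (a rounded vowel) → -ubu → *seroubu*.

zeli, seroubu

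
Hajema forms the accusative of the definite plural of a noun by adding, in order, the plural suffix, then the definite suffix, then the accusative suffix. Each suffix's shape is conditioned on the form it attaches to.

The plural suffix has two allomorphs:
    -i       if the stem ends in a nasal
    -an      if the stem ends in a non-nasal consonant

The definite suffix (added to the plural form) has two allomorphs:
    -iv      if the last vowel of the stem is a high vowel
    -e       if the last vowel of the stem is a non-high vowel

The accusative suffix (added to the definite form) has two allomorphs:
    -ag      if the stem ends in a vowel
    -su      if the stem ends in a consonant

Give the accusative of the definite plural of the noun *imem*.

*imem*: final consonant = /m/, a nasal → -i → *imemi*.
Since the last vowel of the plural form *imemi* is /i/ (a high vowel), it takes -iv, giving *imemiiv*.
The final sound of the definite form *imemiiv* is /v/, which is a consonant, so the accusative suffix is -su, giving *imemiivsu*.

imemiivsu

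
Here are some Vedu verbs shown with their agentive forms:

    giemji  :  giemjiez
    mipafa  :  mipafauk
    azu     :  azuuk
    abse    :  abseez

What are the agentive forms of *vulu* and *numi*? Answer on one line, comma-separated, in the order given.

vuluuk, numiez

The suffix is conditioned by the last vowel: -ez when the last vowel of the stem is a front vowel (*giemji*, *abse*); -uk when the last vowel of the stem is a back vowel (*mipafa*, *azu*).
*vulu*: last vowel = /u/, a back vowel → -uk → *vuluuk*.
*numi*: last vowel = /i/, a front vowel → -ez → *numiez*.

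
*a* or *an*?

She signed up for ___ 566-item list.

a

The indefinite article is chosen by the initial *sound* of the following word, not its spelling.
The number *566* is spoken "five hundred …", beginning with /faɪv/ — a consonant sound.
So the article is *a*: She signed up for a 566-item list.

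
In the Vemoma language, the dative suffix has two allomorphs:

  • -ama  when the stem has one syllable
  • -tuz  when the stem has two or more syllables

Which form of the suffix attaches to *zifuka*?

With 3 syllables, *zifuka* takes -tuz.

-tuz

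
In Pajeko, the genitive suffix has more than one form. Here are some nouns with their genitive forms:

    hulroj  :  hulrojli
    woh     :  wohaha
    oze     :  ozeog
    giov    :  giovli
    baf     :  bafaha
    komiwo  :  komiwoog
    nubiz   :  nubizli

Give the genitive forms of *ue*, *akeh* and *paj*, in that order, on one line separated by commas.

ueog, akehaha, pajli

The pattern is voicing of the final sound: -aha when the stem ends in a voiceless consonant (*woh*, *baf*); -li when the stem ends in a voiced consonant (*hulroj*, *giov*, *nubiz*); -og when the stem ends in a vowel (*oze*, *komiwo*).
*ue* — final sound /e/ (a vowel) → -og → *ueog*.
The final sound of *akeh* is /h/, which is a voiceless consonant, so the suffix is -aha, giving *akehaha*.
*paj*: final sound = /j/, a voiced consonant → -li → *pajli*.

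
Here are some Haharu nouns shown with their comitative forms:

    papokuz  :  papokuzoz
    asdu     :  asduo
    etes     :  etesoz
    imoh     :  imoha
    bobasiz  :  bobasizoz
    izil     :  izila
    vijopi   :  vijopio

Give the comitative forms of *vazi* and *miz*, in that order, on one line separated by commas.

The alternation tracks the final sound of the stem — -oz when the stem ends in a sibilant (*papokuz*, *etes*, *bobasiz*); -a when the stem ends in a non-sibilant consonant (*imoh*, *izil*); -o when the stem ends in a vowel (*asdu*, *vijopi*).
The final sound of *vazi* is /i/, which is a vowel, so the suffix is -o, giving *vazio*.
The final sound of *miz* is /z/, which is a sibilant, so the suffix is -oz, giving *mizoz*.

vazio, mizoz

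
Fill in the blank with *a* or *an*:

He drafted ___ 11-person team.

The indefinite article is chosen by the initial *sound* of the following word, not its spelling.
The number *11* is spoken "eleven", beginning with /ɪˈlɛvən/ — a vowel sound.
So the article is *an*: He drafted an 11-person team.

an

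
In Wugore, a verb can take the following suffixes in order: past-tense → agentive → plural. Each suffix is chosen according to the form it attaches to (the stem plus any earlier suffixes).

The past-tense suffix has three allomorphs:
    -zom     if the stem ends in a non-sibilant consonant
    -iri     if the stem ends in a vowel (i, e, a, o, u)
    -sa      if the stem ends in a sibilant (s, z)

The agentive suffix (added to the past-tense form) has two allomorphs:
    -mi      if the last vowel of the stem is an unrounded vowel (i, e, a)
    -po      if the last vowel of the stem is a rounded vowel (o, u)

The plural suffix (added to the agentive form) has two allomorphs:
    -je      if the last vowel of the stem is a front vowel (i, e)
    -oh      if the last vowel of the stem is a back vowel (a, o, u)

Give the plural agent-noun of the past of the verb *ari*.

*ari*: final sound = /i/, a vowel → -iri → *ariiri*.
The past-tense form *ariiri* — last vowel /i/ (an unrounded vowel) → -mi → *ariirimi*.
The last vowel of the agentive form *ariirimi* is /i/, which is a front vowel, so the plural suffix is -je, giving *ariirimije*.

ariirimije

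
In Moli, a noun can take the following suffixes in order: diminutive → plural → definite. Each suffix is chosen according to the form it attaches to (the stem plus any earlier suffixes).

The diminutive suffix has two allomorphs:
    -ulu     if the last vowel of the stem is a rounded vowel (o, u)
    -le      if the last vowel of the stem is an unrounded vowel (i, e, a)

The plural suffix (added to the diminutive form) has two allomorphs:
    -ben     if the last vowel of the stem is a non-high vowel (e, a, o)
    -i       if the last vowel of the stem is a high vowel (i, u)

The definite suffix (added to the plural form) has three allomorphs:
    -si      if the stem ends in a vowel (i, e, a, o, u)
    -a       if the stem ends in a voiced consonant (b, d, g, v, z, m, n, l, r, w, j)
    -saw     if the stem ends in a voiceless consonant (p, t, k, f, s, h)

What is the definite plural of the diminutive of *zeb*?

*zeb* — last vowel /e/ (an unrounded vowel) → -le → *zeble*.
The diminutive form *zeble* — last vowel /e/ (a non-high vowel) → -ben → *zebleben*.
The final sound of the plural form *zebleben* is /n/, which is a voiced consonant, so the definite suffix is -a, giving *zeblebena*.

zeblebena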